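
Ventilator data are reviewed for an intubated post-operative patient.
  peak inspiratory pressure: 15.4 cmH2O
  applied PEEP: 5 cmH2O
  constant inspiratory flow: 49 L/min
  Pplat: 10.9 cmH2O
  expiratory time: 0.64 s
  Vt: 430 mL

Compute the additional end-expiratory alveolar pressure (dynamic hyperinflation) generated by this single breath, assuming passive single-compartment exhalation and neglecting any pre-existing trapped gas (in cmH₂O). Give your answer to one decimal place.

Flow: 49 L/min ÷ 60 = 0.8167 L/s.
R = (PIP − Pplat)/V̇ = (15.4 − 10.9) / 0.8167 = 4.5/0.8167 = 5.51 cmH2O·s/L.
C = Vt/(Pplat − PEEP) = 430.0 / (10.9 − 5) = 430.0/5.9 = 72.881 mL/cmH2O.
τ = R × C = 5.51 × 0.07288 L/cmH2O = 0.4016 s.
Fraction remaining = e^(−Te/τ) = e^(−0.64/0.4016) = 0.2032; trapped volume = 430.0 × 0.2032 = 87.376 mL.
Additional alveolar pressure from trapping ≈ V_trapped / C = 87.376 / 72.881 = 1.199 cmH2O.

1.2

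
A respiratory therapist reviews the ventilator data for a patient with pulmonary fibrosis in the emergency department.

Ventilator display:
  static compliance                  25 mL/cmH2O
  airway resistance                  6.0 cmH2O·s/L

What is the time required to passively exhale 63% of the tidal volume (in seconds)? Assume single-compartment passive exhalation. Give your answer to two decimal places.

0.15

τ = R × C = 6.0 × 25 mL/cmH2O = 6.0 × 0.025 L/cmH2O = 0.15 s.
Exhaled fraction f = 1 − e^(−t/τ) → t = −τ·ln(1 − f) = −0.15·ln(0.37) = 0.1491 s.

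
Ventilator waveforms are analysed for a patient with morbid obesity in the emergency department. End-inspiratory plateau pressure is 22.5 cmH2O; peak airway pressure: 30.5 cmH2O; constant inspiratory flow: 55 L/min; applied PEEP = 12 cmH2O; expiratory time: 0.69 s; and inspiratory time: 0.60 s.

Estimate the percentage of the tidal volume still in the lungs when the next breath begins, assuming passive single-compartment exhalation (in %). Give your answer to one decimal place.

Flow: 55 L/min ÷ 60 = 0.9167 L/s.
Vt = flow × Ti = 0.9167 L/s × 0.60 s × 1000 mL/L = 550.02 mL.
R = (PIP − Pplat)/V̇ = (30.5 − 22.5) / 0.9167 = 8.0/0.9167 = 8.727 cmH2O·s/L.
C = Vt/(Pplat − PEEP) = 550.02 / (22.5 − 12) = 550.02/10.5 = 52.383 mL/cmH2O.
τ = R × C = 8.727 × 0.05238 L/cmH2O = 0.4571 s.
Fraction remaining at end-expiration = e^(−Te/τ) = e^(−0.69/0.4571) = 0.221 → 22.1%.

22.1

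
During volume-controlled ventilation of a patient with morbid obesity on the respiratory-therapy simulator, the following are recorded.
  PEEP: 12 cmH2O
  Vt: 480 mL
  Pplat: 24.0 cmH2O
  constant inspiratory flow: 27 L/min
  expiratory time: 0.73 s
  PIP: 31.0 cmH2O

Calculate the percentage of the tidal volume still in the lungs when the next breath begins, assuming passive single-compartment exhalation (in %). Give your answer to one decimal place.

Flow: 27 L/min ÷ 60 = 0.45 L/s.
R = (PIP − Pplat)/V̇ = (31.0 − 24.0) / 0.45 = 7.0/0.45 = 15.556 cmH2O·s/L.
C = Vt/(Pplat − PEEP) = 480.0 / (24.0 − 12) = 480.0/12.0 = 40.0 mL/cmH2O.
τ = R × C = 15.556 × 0.04 L/cmH2O = 0.6222 s.
Fraction remaining at end-expiration = e^(−Te/τ) = e^(−0.73/0.6222) = 0.3094 → 30.94%.

30.9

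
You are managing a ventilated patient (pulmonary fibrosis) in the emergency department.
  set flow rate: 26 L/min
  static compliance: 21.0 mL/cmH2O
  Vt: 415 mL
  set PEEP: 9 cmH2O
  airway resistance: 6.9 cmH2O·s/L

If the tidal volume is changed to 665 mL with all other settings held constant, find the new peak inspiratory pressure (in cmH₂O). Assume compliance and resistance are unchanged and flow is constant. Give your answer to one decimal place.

Flow: 26 L/min ÷ 60 = 0.4333 L/s.
PIP = Vt/C + R·V̇ + PEEP (constant-flow equation of motion).
Only the elastic term changes: ΔPIP = ΔVt / C = (665 − 415) / 21.0 = 11.905 cmH2O.
Original PIP = 415/21.0 + 6.9×0.4333 + 9 = 31.752 cmH2O; new PIP = 31.752 + (11.905) = 43.657 cmH2O.

43.7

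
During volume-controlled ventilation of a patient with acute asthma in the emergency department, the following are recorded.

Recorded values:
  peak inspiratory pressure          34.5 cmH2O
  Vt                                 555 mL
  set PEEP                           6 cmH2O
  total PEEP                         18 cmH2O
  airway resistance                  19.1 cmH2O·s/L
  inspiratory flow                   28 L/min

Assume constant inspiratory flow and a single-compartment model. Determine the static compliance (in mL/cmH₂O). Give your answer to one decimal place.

73.2

Flow: 28 L/min ÷ 60 = 0.4667 L/s.
Total PEEP = 18 cmH2O (set 6 + intrinsic 12); this is the baseline alveolar pressure.
Equation of motion (constant flow): PIP = Vt/C + R·V̇ + PEEP.
Vt/C = PIP − R·V̇ − PEEP = 34.5 − 19.1×0.4667 − 18 = 34.5 − 8.914 − 18 = 7.586 cmH2O.
C = Vt / 7.586 = 555 / 7.586 = 73.161 mL/cmH2O.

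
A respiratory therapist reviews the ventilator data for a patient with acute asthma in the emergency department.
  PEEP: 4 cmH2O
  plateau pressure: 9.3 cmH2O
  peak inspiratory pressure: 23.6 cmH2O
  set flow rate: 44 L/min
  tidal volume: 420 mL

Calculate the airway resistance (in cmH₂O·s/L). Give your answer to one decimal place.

19.5

Flow: 44 L/min ÷ 60 = 0.7333 L/s.
Raw = (PIP − Pplat) / flow = (23.6 − 9.3) / 0.7333 = 14.3 / 0.7333 = 19.501 cmH2O·s/L.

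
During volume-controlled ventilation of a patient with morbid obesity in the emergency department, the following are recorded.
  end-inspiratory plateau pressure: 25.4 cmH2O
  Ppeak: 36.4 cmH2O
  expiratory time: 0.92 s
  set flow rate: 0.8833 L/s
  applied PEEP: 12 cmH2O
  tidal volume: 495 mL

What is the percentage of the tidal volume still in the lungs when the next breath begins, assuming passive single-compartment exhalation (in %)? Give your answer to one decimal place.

13.5

R = (PIP − Pplat)/V̇ = (36.4 − 25.4) / 0.8833 = 11.0/0.8833 = 12.453 cmH2O·s/L.
C = Vt/(Pplat − PEEP) = 495.0 / (25.4 − 12) = 495.0/13.4 = 36.94 mL/cmH2O.
τ = R × C = 12.453 × 0.03694 L/cmH2O = 0.46 s.
Fraction remaining at end-expiration = e^(−Te/τ) = e^(−0.92/0.46) = 0.1353 → 13.53%.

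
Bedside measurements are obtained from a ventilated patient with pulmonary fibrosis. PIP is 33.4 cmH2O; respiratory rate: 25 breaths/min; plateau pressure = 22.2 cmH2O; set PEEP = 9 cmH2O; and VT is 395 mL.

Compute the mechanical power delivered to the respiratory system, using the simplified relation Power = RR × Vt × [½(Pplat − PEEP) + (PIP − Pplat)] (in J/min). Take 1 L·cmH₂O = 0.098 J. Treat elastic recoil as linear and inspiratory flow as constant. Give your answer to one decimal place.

17.2

Per-breath work = Vt × [½(Pplat−PEEP) + (PIP−Pplat)] = 0.395 × [0.5×13.2 + 11.2] = 0.395 × 17.8 = 7.031 L·cmH2O.
Power = 25 × 7.031 = 175.78 L·cmH2O/min.
× 0.098 J/(L·cmH2O) → 17.226 J/min.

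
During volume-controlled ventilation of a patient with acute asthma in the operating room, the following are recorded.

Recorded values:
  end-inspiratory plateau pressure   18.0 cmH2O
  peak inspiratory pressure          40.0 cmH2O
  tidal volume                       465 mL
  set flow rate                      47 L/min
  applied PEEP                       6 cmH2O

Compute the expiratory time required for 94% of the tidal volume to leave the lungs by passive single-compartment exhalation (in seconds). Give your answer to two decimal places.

3.06

Flow: 47 L/min ÷ 60 = 0.7833 L/s.
R = (PIP − Pplat)/V̇ = (40.0 − 18.0) / 0.7833 = 22.0/0.7833 = 28.086 cmH2O·s/L.
C = Vt/(Pplat − PEEP) = 465.0 / (18.0 − 6) = 465.0/12.0 = 38.75 mL/cmH2O.
τ = R × C = 28.086 × 0.03875 L/cmH2O = 1.088 s.
t = −τ·ln(1 − 0.94) = −1.088·ln(0.06) = 3.061 s.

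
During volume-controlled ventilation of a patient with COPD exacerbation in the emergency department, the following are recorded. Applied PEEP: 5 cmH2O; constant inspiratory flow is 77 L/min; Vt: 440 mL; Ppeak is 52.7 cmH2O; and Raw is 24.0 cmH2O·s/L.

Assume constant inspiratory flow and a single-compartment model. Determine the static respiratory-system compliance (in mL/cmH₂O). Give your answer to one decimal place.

26.0

Flow: 77 L/min ÷ 60 = 1.2833 L/s.
Equation of motion (constant flow): PIP = Vt/C + R·V̇ + PEEP.
Vt/C = PIP − R·V̇ − PEEP = 52.7 − 24.0×1.2833 − 5 = 52.7 − 30.799 − 5 = 16.901 cmH2O.
C = Vt / 16.901 = 440 / 16.901 = 26.034 mL/cmH2O.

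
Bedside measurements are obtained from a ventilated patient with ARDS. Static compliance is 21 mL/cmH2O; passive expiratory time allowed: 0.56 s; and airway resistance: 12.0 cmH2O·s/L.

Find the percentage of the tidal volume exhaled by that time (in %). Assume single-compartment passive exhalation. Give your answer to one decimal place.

89.2

τ = R × C = 12.0 × 21 mL/cmH2O = 12.0 × 0.021 L/cmH2O = 0.252 s.
Passive exhalation: V(t)/V₀ = e^(−t/τ) = e^(−0.56/0.252) = 0.1084.
Fraction exhaled = 1 − 0.1084 = 0.8916 → 89.16%.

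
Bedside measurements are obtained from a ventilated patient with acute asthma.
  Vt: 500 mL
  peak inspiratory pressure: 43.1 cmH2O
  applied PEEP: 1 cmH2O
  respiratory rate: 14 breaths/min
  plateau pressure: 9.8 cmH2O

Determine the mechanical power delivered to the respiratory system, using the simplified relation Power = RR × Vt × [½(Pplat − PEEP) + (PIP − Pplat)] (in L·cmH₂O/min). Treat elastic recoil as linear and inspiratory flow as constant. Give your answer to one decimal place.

Per-breath work = Vt × [½(Pplat−PEEP) + (PIP−Pplat)] = 0.500 × [0.5×8.8 + 33.3] = 0.500 × 37.7 = 18.85 L·cmH2O.
Power = 14 × 18.85 = 263.9 L·cmH2O/min.

263.9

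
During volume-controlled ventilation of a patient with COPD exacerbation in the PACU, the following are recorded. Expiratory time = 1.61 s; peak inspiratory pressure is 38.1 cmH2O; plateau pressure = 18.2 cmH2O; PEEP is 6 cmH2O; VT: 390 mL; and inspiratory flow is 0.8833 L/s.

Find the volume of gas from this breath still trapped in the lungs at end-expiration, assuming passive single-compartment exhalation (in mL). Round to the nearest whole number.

42

R = (PIP − Pplat)/V̇ = (38.1 − 18.2) / 0.8833 = 19.9/0.8833 = 22.529 cmH2O·s/L.
C = Vt/(Pplat − PEEP) = 390.0 / (18.2 − 6) = 390.0/12.2 = 31.967 mL/cmH2O.
τ = R × C = 22.529 × 0.03197 L/cmH2O = 0.7203 s.
Fraction remaining = e^(−Te/τ) = e^(−1.61/0.7203) = 0.107.
Trapped volume = 390.0 × 0.107 = 41.73 mL.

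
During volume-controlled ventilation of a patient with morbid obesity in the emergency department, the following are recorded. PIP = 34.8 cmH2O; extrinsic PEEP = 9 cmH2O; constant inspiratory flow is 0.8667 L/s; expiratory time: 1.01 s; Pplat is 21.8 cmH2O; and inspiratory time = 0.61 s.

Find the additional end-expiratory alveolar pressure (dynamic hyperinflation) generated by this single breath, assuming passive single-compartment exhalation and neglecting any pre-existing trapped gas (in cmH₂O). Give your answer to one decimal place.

2.5

Vt = flow × Ti = 0.8667 L/s × 0.61 s × 1000 mL/L = 528.69 mL.
R = (PIP − Pplat)/V̇ = (34.8 − 21.8) / 0.8667 = 13.0/0.8667 = 14.999 cmH2O·s/L.
C = Vt/(Pplat − PEEP) = 528.69 / (21.8 − 9) = 528.69/12.8 = 41.304 mL/cmH2O.
τ = R × C = 14.999 × 0.0413 L/cmH2O = 0.6195 s.
Fraction remaining = e^(−Te/τ) = e^(−1.01/0.6195) = 0.1959; trapped volume = 528.69 × 0.1959 = 103.57 mL.
Additional alveolar pressure from trapping ≈ V_trapped / C = 103.57 / 41.304 = 2.508 cmH2O.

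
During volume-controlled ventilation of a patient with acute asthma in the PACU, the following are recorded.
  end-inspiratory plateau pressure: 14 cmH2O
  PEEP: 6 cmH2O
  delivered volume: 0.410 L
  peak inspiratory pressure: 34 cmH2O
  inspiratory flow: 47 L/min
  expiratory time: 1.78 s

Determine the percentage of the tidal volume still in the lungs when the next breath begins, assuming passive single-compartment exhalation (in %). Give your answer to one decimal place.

25.7

Flow: 47 L/min ÷ 60 = 0.7833 L/s.
R = (PIP − Pplat)/V̇ = (34 − 14) / 0.7833 = 20.0/0.7833 = 25.533 cmH2O·s/L.
C = Vt/(Pplat − PEEP) = 410.0 / (14 − 6) = 410.0/8.0 = 51.25 mL/cmH2O.
τ = R × C = 25.533 × 0.05125 L/cmH2O = 1.309 s.
Fraction remaining at end-expiration = e^(−Te/τ) = e^(−1.78/1.309) = 0.2567 → 25.67%.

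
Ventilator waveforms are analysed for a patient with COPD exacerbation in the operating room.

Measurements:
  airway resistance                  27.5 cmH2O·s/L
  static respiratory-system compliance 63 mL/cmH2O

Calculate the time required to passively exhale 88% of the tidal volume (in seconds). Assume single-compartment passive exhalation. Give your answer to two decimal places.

τ = R × C = 27.5 × 63 mL/cmH2O = 27.5 × 0.063 L/cmH2O = 1.733 s.
Exhaled fraction f = 1 − e^(−t/τ) → t = −τ·ln(1 − f) = −1.733·ln(0.12) = 3.674 s.

3.67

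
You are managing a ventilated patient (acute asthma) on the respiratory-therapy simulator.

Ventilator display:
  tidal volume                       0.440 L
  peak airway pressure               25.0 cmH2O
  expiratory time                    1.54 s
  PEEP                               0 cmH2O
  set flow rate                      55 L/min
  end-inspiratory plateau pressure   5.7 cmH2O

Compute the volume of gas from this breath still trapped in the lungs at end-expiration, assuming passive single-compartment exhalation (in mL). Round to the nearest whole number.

Flow: 55 L/min ÷ 60 = 0.9167 L/s.
R = (PIP − Pplat)/V̇ = (25.0 − 5.7) / 0.9167 = 19.3/0.9167 = 21.054 cmH2O·s/L.
C = Vt/(Pplat − PEEP) = 440.0 / (5.7 − 0) = 440.0/5.7 = 77.193 mL/cmH2O.
τ = R × C = 21.054 × 0.07719 L/cmH2O = 1.625 s.
Fraction remaining = e^(−Te/τ) = e^(−1.54/1.625) = 0.3876.
Trapped volume = 440.0 × 0.3876 = 170.54 mL.

171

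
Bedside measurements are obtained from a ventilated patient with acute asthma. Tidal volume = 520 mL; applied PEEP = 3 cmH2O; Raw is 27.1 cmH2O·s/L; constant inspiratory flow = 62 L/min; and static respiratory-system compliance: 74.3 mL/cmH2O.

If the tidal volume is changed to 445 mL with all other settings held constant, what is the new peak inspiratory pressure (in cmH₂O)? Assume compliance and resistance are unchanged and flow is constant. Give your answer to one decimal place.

37.0

Flow: 62 L/min ÷ 60 = 1.0333 L/s.
PIP = Vt/C + R·V̇ + PEEP (constant-flow equation of motion).
Only the elastic term changes: ΔPIP = ΔVt / C = (445 − 520) / 74.3 = -1.009 cmH2O.
Original PIP = 520/74.3 + 27.1×1.0333 + 3 = 38.001 cmH2O; new PIP = 38.001 + (-1.009) = 36.992 cmH2O.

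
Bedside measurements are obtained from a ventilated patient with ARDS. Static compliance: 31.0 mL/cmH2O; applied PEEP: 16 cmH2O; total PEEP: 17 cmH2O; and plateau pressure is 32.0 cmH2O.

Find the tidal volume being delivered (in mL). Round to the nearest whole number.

465

End-expiratory occlusion gives total PEEP = 17 cmH2O (intrinsic PEEP = 17 − 16 = 1). Use total PEEP for the elastic gradient.
Vt = Cstat × (Pplat − PEEPtotal) = 31.0 × (32.0 − 17) = 31.0 × 15.0 = 465.0 mL.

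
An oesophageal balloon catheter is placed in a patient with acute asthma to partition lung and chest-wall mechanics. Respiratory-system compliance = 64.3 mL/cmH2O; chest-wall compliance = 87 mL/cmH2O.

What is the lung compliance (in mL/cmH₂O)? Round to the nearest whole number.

246

1/CL = 1/Crs − 1/Ccw.
1/CL = 1/64.3 − 1/87 = 0.004058.
CL = 246.43 mL/cmH2O.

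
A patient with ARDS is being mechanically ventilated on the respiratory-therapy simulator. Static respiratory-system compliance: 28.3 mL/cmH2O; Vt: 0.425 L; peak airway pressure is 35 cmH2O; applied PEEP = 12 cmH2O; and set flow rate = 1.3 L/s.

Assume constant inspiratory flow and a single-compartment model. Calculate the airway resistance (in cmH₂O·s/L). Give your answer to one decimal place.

6.1

Equation of motion (constant flow): PIP = Vt/C + R·V̇ + PEEP.
R·V̇ = PIP − Vt/C − PEEP = 35 − 425/28.3 − 12 = 35 − 15.018 − 12 = 7.982 cmH2O.
R = 7.982 / 1.3 = 6.14 cmH2O·s/L.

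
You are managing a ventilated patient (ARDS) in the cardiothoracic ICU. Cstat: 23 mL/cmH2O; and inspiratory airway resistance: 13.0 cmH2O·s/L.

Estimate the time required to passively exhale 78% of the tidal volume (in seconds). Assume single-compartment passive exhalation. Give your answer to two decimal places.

0.45

τ = R × C = 13.0 × 23 mL/cmH2O = 13.0 × 0.023 L/cmH2O = 0.299 s.
Exhaled fraction f = 1 − e^(−t/τ) → t = −τ·ln(1 − f) = −0.299·ln(0.22) = 0.4527 s.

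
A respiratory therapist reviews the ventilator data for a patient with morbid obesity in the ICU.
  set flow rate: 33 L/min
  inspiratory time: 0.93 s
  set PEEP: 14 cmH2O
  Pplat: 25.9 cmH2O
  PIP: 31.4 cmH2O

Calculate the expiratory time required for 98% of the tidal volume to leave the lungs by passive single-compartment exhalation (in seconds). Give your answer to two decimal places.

Flow: 33 L/min ÷ 60 = 0.55 L/s.
Vt = flow × Ti = 0.55 L/s × 0.93 s × 1000 mL/L = 511.5 mL.
R = (PIP − Pplat)/V̇ = (31.4 − 25.9) / 0.55 = 5.5/0.55 = 10.0 cmH2O·s/L.
C = Vt/(Pplat − PEEP) = 511.5 / (25.9 − 14) = 511.5/11.9 = 42.983 mL/cmH2O.
τ = R × C = 10.0 × 0.04298 L/cmH2O = 0.4298 s.
t = −τ·ln(1 − 0.98) = −0.4298·ln(0.02) = 1.681 s.

1.68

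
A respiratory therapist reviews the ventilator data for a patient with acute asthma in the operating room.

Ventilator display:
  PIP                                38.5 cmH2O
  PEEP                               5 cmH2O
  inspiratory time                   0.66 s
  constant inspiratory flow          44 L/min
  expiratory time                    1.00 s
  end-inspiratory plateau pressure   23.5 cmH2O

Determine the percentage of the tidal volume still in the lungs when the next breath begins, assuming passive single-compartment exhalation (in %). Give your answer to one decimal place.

Flow: 44 L/min ÷ 60 = 0.7333 L/s.
Vt = flow × Ti = 0.7333 L/s × 0.66 s × 1000 mL/L = 483.98 mL.
R = (PIP − Pplat)/V̇ = (38.5 − 23.5) / 0.7333 = 15.0/0.7333 = 20.455 cmH2O·s/L.
C = Vt/(Pplat − PEEP) = 483.98 / (23.5 − 5) = 483.98/18.5 = 26.161 mL/cmH2O.
τ = R × C = 20.455 × 0.02616 L/cmH2O = 0.5351 s.
Fraction remaining at end-expiration = e^(−Te/τ) = e^(−1.00/0.5351) = 0.1543 → 15.43%.

15.4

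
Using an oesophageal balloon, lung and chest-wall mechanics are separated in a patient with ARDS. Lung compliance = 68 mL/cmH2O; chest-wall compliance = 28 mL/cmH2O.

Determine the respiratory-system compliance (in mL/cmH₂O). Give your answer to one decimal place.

Lung and chest wall are elastances in series: 1/Crs = 1/CL + 1/Ccw.
1/Crs = 1/68 + 1/28 = 0.05042.
Crs = 19.833 mL/cmH2O.

19.8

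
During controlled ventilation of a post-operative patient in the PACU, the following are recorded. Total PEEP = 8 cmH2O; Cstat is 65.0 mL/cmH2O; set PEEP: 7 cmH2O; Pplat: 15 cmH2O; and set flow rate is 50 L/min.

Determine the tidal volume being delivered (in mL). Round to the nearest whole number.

455

End-expiratory occlusion gives total PEEP = 8 cmH2O (intrinsic PEEP = 8 − 7 = 1). Use total PEEP for the elastic gradient.
Vt = Cstat × (Pplat − PEEPtotal) = 65.0 × (15 − 8) = 65.0 × 7.0 = 455.0 mL.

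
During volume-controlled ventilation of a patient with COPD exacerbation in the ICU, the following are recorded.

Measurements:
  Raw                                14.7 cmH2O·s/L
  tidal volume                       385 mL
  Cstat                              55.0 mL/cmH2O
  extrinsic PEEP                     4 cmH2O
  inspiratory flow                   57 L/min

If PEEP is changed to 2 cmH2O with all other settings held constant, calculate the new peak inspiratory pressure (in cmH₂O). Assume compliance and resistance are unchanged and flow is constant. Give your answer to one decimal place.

23.0

Flow: 57 L/min ÷ 60 = 0.95 L/s.
PIP = Vt/C + R·V̇ + PEEP (constant-flow equation of motion).
Only the baseline term changes: ΔPIP = ΔPEEP = 2 − 4 = -2.0 cmH2O.
Original PIP = 385/55.0 + 14.7×0.95 + 4 = 24.965 cmH2O; new PIP = 24.965 + (-2.0) = 22.965 cmH2O.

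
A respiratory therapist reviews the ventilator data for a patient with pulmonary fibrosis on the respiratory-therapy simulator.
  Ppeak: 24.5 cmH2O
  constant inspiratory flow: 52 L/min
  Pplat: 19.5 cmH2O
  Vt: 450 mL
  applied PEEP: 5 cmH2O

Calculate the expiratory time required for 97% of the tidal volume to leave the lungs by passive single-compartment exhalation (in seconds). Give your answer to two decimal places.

0.63

Flow: 52 L/min ÷ 60 = 0.8667 L/s.
R = (PIP − Pplat)/V̇ = (24.5 − 19.5) / 0.8667 = 5.0/0.8667 = 5.769 cmH2O·s/L.
C = Vt/(Pplat − PEEP) = 450.0 / (19.5 − 5) = 450.0/14.5 = 31.034 mL/cmH2O.
τ = R × C = 5.769 × 0.03103 L/cmH2O = 0.179 s.
t = −τ·ln(1 − 0.97) = −0.179·ln(0.03) = 0.6277 s.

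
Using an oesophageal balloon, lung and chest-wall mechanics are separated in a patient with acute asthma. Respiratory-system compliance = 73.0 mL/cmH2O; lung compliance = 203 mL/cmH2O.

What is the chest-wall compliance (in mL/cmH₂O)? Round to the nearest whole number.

1/Ccw = 1/Crs − 1/CL.
1/Ccw = 1/73.0 − 1/203 = 0.008773.
Ccw = 113.99 mL/cmH2O.

114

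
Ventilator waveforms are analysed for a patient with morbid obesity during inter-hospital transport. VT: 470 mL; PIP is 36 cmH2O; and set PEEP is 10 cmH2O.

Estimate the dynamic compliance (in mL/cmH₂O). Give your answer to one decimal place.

18.1

Dynamic compliance = Vt / (PIP − PEEP) = 470 / (36 − 10) = 470 / 26.0 = 18.077 mL/cmH2O.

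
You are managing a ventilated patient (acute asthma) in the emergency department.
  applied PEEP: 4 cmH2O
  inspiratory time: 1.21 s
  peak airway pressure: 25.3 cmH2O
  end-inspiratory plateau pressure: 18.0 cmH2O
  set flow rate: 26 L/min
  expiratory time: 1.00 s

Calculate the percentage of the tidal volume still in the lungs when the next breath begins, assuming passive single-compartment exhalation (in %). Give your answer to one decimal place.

Flow: 26 L/min ÷ 60 = 0.4333 L/s.
Vt = flow × Ti = 0.4333 L/s × 1.21 s × 1000 mL/L = 524.29 mL.
R = (PIP − Pplat)/V̇ = (25.3 − 18.0) / 0.4333 = 7.3/0.4333 = 16.847 cmH2O·s/L.
C = Vt/(Pplat − PEEP) = 524.29 / (18.0 − 4) = 524.29/14.0 = 37.449 mL/cmH2O.
τ = R × C = 16.847 × 0.03745 L/cmH2O = 0.6309 s.
Fraction remaining at end-expiration = e^(−Te/τ) = e^(−1.00/0.6309) = 0.2049 → 20.49%.

20.5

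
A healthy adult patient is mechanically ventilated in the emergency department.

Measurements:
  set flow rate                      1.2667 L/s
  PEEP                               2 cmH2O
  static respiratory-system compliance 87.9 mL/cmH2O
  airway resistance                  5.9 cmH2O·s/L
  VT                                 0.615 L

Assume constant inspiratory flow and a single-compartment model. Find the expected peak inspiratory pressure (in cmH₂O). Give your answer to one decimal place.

Equation of motion (constant flow): PIP = Vt/C + R·V̇ + PEEP.
PIP = 615/87.9 + 5.9×1.2667 + 2 = 6.997 + 7.474 + 2 = 16.471 cmH2O.

16.5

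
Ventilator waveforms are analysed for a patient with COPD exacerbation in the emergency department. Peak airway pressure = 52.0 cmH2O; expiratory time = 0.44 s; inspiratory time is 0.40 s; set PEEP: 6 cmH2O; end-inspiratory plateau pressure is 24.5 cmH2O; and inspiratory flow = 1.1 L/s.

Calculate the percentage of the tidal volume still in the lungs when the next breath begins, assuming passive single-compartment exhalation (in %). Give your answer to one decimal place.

Vt = flow × Ti = 1.1 L/s × 0.40 s × 1000 mL/L = 440.0 mL.
R = (PIP − Pplat)/V̇ = (52.0 − 24.5) / 1.1 = 27.5/1.1 = 25.0 cmH2O·s/L.
C = Vt/(Pplat − PEEP) = 440.0 / (24.5 − 6) = 440.0/18.5 = 23.784 mL/cmH2O.
τ = R × C = 25.0 × 0.02378 L/cmH2O = 0.5945 s.
Fraction remaining at end-expiration = e^(−Te/τ) = e^(−0.44/0.5945) = 0.4771 → 47.71%.

47.7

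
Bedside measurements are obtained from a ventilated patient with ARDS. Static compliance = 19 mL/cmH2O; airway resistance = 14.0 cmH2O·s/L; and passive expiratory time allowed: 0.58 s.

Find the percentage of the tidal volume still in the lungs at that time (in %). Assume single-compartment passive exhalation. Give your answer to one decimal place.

11.3

τ = R × C = 14.0 × 19 mL/cmH2O = 14.0 × 0.019 L/cmH2O = 0.266 s.
Passive exhalation: V(t)/V₀ = e^(−t/τ) = e^(−0.58/0.266) = 0.113.
Fraction remaining = 0.113 → 11.3%.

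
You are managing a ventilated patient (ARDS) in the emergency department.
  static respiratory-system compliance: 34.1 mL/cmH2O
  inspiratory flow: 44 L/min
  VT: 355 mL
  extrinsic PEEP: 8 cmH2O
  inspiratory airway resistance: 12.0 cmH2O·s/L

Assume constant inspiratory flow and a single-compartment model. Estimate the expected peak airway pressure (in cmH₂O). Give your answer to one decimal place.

Flow: 44 L/min ÷ 60 = 0.7333 L/s.
Equation of motion (constant flow): PIP = Vt/C + R·V̇ + PEEP.
PIP = 355/34.1 + 12.0×0.7333 + 8 = 10.411 + 8.8 + 8 = 27.211 cmH2O.

27.2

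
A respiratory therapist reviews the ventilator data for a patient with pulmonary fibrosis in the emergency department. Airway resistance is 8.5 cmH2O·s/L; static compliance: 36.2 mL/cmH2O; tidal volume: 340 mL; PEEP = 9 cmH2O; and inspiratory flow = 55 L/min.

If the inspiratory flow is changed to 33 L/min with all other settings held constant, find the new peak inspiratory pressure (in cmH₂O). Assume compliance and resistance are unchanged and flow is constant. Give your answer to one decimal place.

Flow: 55 L/min ÷ 60 = 0.9167 L/s.
New flow: 33 L/min ÷ 60 = 0.55 L/s.
PIP = Vt/C + R·V̇ + PEEP (constant-flow equation of motion).
Only the resistive term changes: ΔPIP = R × ΔV̇ = 8.5 × (0.55 − 0.9167) = 8.5 × -0.3667 = -3.117 cmH2O.
Original PIP = 340/36.2 + 8.5×0.9167 + 9 = 26.184 cmH2O; new PIP = 26.184 + (-3.117) = 23.067 cmH2O.

23.1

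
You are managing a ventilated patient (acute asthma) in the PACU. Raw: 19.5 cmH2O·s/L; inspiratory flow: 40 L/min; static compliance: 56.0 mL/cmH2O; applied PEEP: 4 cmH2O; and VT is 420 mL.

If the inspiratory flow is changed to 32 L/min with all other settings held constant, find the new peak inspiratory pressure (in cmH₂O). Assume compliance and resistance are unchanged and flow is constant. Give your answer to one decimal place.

21.9

Flow: 40 L/min ÷ 60 = 0.6667 L/s.
New flow: 32 L/min ÷ 60 = 0.5333 L/s.
PIP = Vt/C + R·V̇ + PEEP (constant-flow equation of motion).
Only the resistive term changes: ΔPIP = R × ΔV̇ = 19.5 × (0.5333 − 0.6667) = 19.5 × -0.1334 = -2.601 cmH2O.
Original PIP = 420/56.0 + 19.5×0.6667 + 4 = 24.501 cmH2O; new PIP = 24.501 + (-2.601) = 21.9 cmH2O.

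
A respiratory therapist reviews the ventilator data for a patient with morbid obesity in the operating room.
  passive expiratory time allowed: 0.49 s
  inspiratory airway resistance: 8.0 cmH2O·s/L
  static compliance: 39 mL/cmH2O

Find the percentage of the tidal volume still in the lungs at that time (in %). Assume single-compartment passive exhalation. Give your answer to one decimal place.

τ = R × C = 8.0 × 39 mL/cmH2O = 8.0 × 0.039 L/cmH2O = 0.312 s.
Passive exhalation: V(t)/V₀ = e^(−t/τ) = e^(−0.49/0.312) = 0.2079.
Fraction remaining = 0.2079 → 20.79%.

20.8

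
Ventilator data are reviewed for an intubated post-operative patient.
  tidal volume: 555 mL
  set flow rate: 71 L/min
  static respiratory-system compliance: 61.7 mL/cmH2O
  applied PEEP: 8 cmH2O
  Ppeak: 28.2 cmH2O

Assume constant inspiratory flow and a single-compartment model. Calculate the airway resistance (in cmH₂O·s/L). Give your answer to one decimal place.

9.5

Flow: 71 L/min ÷ 60 = 1.1833 L/s.
Equation of motion (constant flow): PIP = Vt/C + R·V̇ + PEEP.
R·V̇ = PIP − Vt/C − PEEP = 28.2 − 555/61.7 − 8 = 28.2 − 8.995 − 8 = 11.205 cmH2O.
R = 11.205 / 1.1833 = 9.469 cmH2O·s/L.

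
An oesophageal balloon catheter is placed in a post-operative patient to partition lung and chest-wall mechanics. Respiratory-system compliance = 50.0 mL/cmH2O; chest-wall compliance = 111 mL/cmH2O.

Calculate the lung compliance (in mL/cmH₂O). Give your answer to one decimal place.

91.0

1/CL = 1/Crs − 1/Ccw.
1/CL = 1/50.0 − 1/111 = 0.01099.
CL = 90.992 mL/cmH2O.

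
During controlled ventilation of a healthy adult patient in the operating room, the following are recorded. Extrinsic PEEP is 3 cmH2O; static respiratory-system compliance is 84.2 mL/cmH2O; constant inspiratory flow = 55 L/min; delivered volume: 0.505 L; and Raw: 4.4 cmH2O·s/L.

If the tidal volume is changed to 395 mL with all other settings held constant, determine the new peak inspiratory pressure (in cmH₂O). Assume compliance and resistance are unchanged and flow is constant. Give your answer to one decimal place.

Flow: 55 L/min ÷ 60 = 0.9167 L/s.
PIP = Vt/C + R·V̇ + PEEP (constant-flow equation of motion).
Only the elastic term changes: ΔPIP = ΔVt / C = (395 − 505) / 84.2 = -1.306 cmH2O.
Original PIP = 505/84.2 + 4.4×0.9167 + 3 = 13.031 cmH2O; new PIP = 13.031 + (-1.306) = 11.725 cmH2O.

11.7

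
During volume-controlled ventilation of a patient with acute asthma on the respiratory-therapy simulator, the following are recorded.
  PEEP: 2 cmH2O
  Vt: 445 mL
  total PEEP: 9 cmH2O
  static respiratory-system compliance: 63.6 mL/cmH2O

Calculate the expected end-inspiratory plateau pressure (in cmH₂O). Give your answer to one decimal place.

16.0

End-expiratory occlusion gives total PEEP = 9 cmH2O (intrinsic PEEP = 9 − 2 = 7). Use total PEEP for the elastic gradient.
Pplat = PEEPtotal + Vt / Cstat = 9 + 445 / 63.6 = 9 + 6.997 = 15.997 cmH2O.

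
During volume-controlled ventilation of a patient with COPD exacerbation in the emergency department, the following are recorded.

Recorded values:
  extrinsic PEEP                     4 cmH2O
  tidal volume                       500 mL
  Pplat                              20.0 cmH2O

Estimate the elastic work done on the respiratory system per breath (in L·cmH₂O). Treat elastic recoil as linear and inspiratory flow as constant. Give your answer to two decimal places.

4.00

Elastic work ≈ ½ × (Pplat − PEEP) × Vt = 0.5 × (20.0 − 4) × 0.500 L = 0.5 × 16.0 × 0.500 = 4.0 L·cmH2O.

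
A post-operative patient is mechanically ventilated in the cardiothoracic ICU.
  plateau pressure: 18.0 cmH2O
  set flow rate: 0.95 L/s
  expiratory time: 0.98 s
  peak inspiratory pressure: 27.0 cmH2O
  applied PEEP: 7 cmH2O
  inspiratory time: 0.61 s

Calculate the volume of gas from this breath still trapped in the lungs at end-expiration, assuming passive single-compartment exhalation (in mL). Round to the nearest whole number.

81

Vt = flow × Ti = 0.95 L/s × 0.61 s × 1000 mL/L = 579.5 mL.
R = (PIP − Pplat)/V̇ = (27.0 − 18.0) / 0.95 = 9.0/0.95 = 9.474 cmH2O·s/L.
C = Vt/(Pplat − PEEP) = 579.5 / (18.0 − 7) = 579.5/11.0 = 52.682 mL/cmH2O.
τ = R × C = 9.474 × 0.05268 L/cmH2O = 0.4991 s.
Fraction remaining = e^(−Te/τ) = e^(−0.98/0.4991) = 0.1404.
Trapped volume = 579.5 × 0.1404 = 81.362 mL.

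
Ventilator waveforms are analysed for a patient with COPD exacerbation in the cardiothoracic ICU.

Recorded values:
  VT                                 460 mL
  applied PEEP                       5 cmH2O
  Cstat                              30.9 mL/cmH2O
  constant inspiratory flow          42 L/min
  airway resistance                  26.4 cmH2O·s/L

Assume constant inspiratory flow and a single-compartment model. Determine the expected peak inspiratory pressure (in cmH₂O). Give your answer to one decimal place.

38.4

Flow: 42 L/min ÷ 60 = 0.7 L/s.
Equation of motion (constant flow): PIP = Vt/C + R·V̇ + PEEP.
PIP = 460/30.9 + 26.4×0.7 + 5 = 14.887 + 18.48 + 5 = 38.367 cmH2O.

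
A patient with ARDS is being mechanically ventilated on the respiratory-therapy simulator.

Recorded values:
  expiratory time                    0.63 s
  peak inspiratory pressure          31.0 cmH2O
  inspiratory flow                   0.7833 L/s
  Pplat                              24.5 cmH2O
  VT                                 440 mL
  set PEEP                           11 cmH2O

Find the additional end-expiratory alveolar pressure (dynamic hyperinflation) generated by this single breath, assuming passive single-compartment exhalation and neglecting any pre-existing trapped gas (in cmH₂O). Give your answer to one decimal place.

1.3

R = (PIP − Pplat)/V̇ = (31.0 − 24.5) / 0.7833 = 6.5/0.7833 = 8.298 cmH2O·s/L.
C = Vt/(Pplat − PEEP) = 440.0 / (24.5 − 11) = 440.0/13.5 = 32.593 mL/cmH2O.
τ = R × C = 8.298 × 0.03259 L/cmH2O = 0.2704 s.
Fraction remaining = e^(−Te/τ) = e^(−0.63/0.2704) = 0.09731; trapped volume = 440.0 × 0.09731 = 42.816 mL.
Additional alveolar pressure from trapping ≈ V_trapped / C = 42.816 / 32.593 = 1.314 cmH2O.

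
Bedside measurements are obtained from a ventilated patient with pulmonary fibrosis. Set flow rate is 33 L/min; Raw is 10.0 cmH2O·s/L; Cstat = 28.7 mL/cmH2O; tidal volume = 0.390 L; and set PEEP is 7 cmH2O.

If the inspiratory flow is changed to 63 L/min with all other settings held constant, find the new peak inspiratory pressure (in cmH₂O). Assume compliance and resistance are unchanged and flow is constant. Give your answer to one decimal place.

Flow: 33 L/min ÷ 60 = 0.55 L/s.
New flow: 63 L/min ÷ 60 = 1.05 L/s.
PIP = Vt/C + R·V̇ + PEEP (constant-flow equation of motion).
Only the resistive term changes: ΔPIP = R × ΔV̇ = 10.0 × (1.05 − 0.55) = 10.0 × 0.5 = 5.0 cmH2O.
Original PIP = 390/28.7 + 10.0×0.55 + 7 = 26.089 cmH2O; new PIP = 26.089 + (5.0) = 31.089 cmH2O.

31.1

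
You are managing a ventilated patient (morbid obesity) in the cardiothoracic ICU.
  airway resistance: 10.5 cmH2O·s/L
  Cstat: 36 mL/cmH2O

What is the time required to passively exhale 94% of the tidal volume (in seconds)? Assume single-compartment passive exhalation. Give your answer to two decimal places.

τ = R × C = 10.5 × 36 mL/cmH2O = 10.5 × 0.036 L/cmH2O = 0.378 s.
Exhaled fraction f = 1 − e^(−t/τ) → t = −τ·ln(1 − f) = −0.378·ln(0.06) = 1.063 s.

1.06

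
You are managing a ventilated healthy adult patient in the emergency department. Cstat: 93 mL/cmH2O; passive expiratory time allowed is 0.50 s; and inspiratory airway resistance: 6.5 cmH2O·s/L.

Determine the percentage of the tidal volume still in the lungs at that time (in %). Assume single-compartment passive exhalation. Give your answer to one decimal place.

τ = R × C = 6.5 × 93 mL/cmH2O = 6.5 × 0.093 L/cmH2O = 0.6045 s.
Passive exhalation: V(t)/V₀ = e^(−t/τ) = e^(−0.50/0.6045) = 0.4373.
Fraction remaining = 0.4373 → 43.73%.

43.7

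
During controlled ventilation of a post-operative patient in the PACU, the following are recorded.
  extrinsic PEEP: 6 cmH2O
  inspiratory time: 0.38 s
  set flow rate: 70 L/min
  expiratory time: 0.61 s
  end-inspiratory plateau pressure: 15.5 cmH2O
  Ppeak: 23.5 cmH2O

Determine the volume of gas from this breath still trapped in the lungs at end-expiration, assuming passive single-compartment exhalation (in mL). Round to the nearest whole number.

66

Flow: 70 L/min ÷ 60 = 1.1667 L/s.
Vt = flow × Ti = 1.1667 L/s × 0.38 s × 1000 mL/L = 443.35 mL.
R = (PIP − Pplat)/V̇ = (23.5 − 15.5) / 1.1667 = 8.0/1.1667 = 6.857 cmH2O·s/L.
C = Vt/(Pplat − PEEP) = 443.35 / (15.5 − 6) = 443.35/9.5 = 46.668 mL/cmH2O.
τ = R × C = 6.857 × 0.04667 L/cmH2O = 0.32 s.
Fraction remaining = e^(−Te/τ) = e^(−0.61/0.32) = 0.1486.
Trapped volume = 443.35 × 0.1486 = 65.882 mL.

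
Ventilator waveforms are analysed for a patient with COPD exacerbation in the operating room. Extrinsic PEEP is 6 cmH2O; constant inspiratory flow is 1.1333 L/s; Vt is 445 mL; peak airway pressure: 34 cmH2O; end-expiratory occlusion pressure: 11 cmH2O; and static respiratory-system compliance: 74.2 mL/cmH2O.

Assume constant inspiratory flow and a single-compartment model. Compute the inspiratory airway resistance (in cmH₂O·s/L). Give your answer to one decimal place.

15.0

Total PEEP = 11 cmH2O (set 6 + intrinsic 5); this is the baseline alveolar pressure.
Equation of motion (constant flow): PIP = Vt/C + R·V̇ + PEEP.
R·V̇ = PIP − Vt/C − PEEP = 34 − 445/74.2 − 11 = 34 − 5.997 − 11 = 17.003 cmH2O.
R = 17.003 / 1.1333 = 15.003 cmH2O·s/L.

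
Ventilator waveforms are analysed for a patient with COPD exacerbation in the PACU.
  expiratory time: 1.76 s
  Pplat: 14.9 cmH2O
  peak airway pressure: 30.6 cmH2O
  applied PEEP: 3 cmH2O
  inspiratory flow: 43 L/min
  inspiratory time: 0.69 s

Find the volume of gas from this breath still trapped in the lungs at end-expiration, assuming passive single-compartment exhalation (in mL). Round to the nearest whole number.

Flow: 43 L/min ÷ 60 = 0.7167 L/s.
Vt = flow × Ti = 0.7167 L/s × 0.69 s × 1000 mL/L = 494.52 mL.
R = (PIP − Pplat)/V̇ = (30.6 − 14.9) / 0.7167 = 15.7/0.7167 = 21.906 cmH2O·s/L.
C = Vt/(Pplat − PEEP) = 494.52 / (14.9 − 3) = 494.52/11.9 = 41.556 mL/cmH2O.
τ = R × C = 21.906 × 0.04156 L/cmH2O = 0.9104 s.
Fraction remaining = e^(−Te/τ) = e^(−1.76/0.9104) = 0.1447.
Trapped volume = 494.52 × 0.1447 = 71.557 mL.

72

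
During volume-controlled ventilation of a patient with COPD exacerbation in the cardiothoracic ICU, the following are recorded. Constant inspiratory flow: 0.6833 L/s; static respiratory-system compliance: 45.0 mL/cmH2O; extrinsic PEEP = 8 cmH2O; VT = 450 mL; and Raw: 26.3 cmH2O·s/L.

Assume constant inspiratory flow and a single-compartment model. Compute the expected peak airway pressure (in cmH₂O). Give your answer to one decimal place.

36.0

Equation of motion (constant flow): PIP = Vt/C + R·V̇ + PEEP.
PIP = 450/45.0 + 26.3×0.6833 + 8 = 10.0 + 17.971 + 8 = 35.971 cmH2O.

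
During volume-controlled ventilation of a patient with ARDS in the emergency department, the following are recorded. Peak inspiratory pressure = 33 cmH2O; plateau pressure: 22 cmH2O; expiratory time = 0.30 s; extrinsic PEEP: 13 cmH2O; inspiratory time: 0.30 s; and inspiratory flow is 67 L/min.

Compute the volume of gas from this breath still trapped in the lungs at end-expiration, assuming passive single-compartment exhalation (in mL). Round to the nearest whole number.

148

Flow: 67 L/min ÷ 60 = 1.1167 L/s.
Vt = flow × Ti = 1.1167 L/s × 0.30 s × 1000 mL/L = 335.01 mL.
R = (PIP − Pplat)/V̇ = (33 − 22) / 1.1167 = 11.0/1.1167 = 9.85 cmH2O·s/L.
C = Vt/(Pplat − PEEP) = 335.01 / (22 − 13) = 335.01/9.0 = 37.223 mL/cmH2O.
τ = R × C = 9.85 × 0.03722 L/cmH2O = 0.3666 s.
Fraction remaining = e^(−Te/τ) = e^(−0.30/0.3666) = 0.4412.
Trapped volume = 335.01 × 0.4412 = 147.81 mL.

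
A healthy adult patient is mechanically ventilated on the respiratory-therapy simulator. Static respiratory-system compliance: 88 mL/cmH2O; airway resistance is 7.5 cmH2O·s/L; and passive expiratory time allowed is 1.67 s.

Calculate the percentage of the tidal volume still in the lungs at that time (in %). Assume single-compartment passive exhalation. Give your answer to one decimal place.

8.0

τ = R × C = 7.5 × 88 mL/cmH2O = 7.5 × 0.088 L/cmH2O = 0.66 s.
Passive exhalation: V(t)/V₀ = e^(−t/τ) = e^(−1.67/0.66) = 0.07963.
Fraction remaining = 0.07963 → 7.963%.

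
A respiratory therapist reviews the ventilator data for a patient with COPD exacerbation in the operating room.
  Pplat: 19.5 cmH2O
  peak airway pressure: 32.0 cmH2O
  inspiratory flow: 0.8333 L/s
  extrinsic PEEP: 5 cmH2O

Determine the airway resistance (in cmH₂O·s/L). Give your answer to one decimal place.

15.0

Raw = (PIP − Pplat) / flow = (32.0 − 19.5) / 0.8333 = 12.5 / 0.8333 = 15.001 cmH2O·s/L.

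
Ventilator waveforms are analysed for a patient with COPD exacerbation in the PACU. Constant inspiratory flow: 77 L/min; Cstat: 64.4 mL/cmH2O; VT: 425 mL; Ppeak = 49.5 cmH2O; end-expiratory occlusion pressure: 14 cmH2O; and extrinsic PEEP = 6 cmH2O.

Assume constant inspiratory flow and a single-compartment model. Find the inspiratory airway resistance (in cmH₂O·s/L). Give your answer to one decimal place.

22.5

Flow: 77 L/min ÷ 60 = 1.2833 L/s.
Total PEEP = 14 cmH2O (set 6 + intrinsic 8); this is the baseline alveolar pressure.
Equation of motion (constant flow): PIP = Vt/C + R·V̇ + PEEP.
R·V̇ = PIP − Vt/C − PEEP = 49.5 − 425/64.4 − 14 = 49.5 − 6.599 − 14 = 28.901 cmH2O.
R = 28.901 / 1.2833 = 22.521 cmH2O·s/L.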